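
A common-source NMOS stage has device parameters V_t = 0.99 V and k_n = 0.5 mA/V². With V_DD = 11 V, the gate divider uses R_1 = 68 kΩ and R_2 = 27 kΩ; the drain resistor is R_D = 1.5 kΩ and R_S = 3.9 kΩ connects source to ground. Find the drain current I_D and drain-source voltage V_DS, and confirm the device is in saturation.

I_D ≈ 0.28 mA, V_DS ≈ 9.5 V

V_G = V_DD·R_2/(R_1+R_2) = 11×27/95 = 3.13 V.
Assume saturation: I_D = (k_n/2)(V_GS − V_t)² with V_GS = V_G − I_D·R_S = 3.13 − 3.9·I_D.
Substituting gives 3.8·I_D² − 5.17·I_D + 1.14 = 0, with roots I_D = 0.278 or 1.08 mA.
The root I_D = 1.08 mA gives V_GS = -1.09 V ≤ V_t, so take I_D = 0.278 mA.
Then V_GS = 2.04 V and V_DS = V_DD − I_D(R_D+R_S) = 11 − 0.278×5.4 = 9.5 V.
Saturation requires V_DS ≥ V_GS − V_t = 1.05 V; 9.5 ≥ 1.05 ✓.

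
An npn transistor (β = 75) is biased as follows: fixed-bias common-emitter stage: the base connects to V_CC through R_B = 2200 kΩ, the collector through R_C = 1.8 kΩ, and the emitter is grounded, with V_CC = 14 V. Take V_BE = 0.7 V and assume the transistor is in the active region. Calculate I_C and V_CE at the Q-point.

Base loop: V_CC = I_B·R_B + V_BE, so I_B = (14 − 0.7)/2200 kΩ = 0.00605 mA.
In the active region I_C = β·I_B = 75 × 0.00605 = 0.453 mA.
Collector loop: V_CE = V_CC − I_C·R_C = 14 − 0.453×1.8 = 13.2 V.
Since V_CE = 13.2 V > V_CE(sat) ≈ 0.2 V, the transistor is in the active region as assumed.

I_C ≈ 0.45 mA, V_CE ≈ 13 V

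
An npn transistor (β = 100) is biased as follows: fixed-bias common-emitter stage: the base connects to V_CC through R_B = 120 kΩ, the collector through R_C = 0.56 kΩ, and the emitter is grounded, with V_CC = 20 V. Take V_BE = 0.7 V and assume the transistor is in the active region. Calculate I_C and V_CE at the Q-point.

Base loop: V_CC = I_B·R_B + V_BE, so I_B = (20 − 0.7)/120 kΩ = 0.161 mA.
In the active region I_C = β·I_B = 100 × 0.161 = 16.1 mA.
Collector loop: V_CE = V_CC − I_C·R_C = 20 − 16.1×0.56 = 11 V.
Since V_CE = 11 V > V_CE(sat) ≈ 0.2 V, the transistor is in the active region as assumed.

I_C ≈ 16 mA, V_CE ≈ 11 V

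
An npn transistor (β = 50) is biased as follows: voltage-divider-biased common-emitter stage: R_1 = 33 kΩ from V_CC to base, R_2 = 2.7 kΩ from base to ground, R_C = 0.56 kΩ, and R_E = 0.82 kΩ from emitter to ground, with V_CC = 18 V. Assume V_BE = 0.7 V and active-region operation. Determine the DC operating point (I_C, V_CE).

I_C ≈ 0.75 mA, V_CE ≈ 17 V

Thevenize the base divider: V_Th = V_CC·R_2/(R_1+R_2) = 18×2.7/35.7 = 1.36 V, R_Th = R_1‖R_2 = 2.5 kΩ.
Base-emitter loop: V_Th = I_B·R_Th + V_BE + (β+1)I_B·R_E, so I_B = (1.36 − 0.7) / (2.5 + 51×0.82) = 0.0149 mA.
I_C = β·I_B = 50×0.0149 = 0.746 mA, and I_E = (β+1)I_B = 0.761 mA.
V_CE = V_CC − I_C·R_C − I_E·R_E = 18 − 0.746×0.56 − 0.761×0.82 = 17 V.
V_CE = 17 V > 0.2 V confirms active-region operation.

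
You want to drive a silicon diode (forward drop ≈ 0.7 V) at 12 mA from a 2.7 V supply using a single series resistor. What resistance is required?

R ≈ 0.17 kΩ

The resistor drops V_S − V_D = 2.7 − 0.7 = 2 V at 12 mA.
R = 2 V / 12 mA = 0.167 kΩ.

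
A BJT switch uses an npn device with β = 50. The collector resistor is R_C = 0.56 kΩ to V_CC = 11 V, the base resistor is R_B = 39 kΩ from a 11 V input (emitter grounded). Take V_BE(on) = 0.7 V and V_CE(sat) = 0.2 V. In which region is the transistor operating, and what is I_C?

Assume active. Base-emitter loop: I_B = (V_BB − V_BE)/R_B = (11 − 0.7)/39 = 0.264 mA.
I_C = β·I_B = 50×0.264 = 13.2 mA.
V_CE = V_CC − I_C·R_C = 11 − 13.2×0.56 = 3.61 V > V_CE(sat), so the active-region assumption holds.

active; I_C ≈ 13 mA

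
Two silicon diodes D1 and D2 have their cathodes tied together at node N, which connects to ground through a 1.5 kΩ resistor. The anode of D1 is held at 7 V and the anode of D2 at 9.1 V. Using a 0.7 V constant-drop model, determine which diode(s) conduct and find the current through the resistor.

Only D2 conducts; I_R ≈ 5.6 mA

Assume both conduct. Then node N would need to be at both 7−0.7 = 6.3 V and 9.1−0.7 = 8.4 V, which is impossible.
Assume only D2 conducts: V_N = 9.1 − 0.7 = 8.4 V, so I_R = 8.4/1.5 = 5.6 mA.
Check D1: its anode-to-cathode voltage is 7 − 8.4 = -1.4 V < 0.7 V, so it is off. The assumption is consistent.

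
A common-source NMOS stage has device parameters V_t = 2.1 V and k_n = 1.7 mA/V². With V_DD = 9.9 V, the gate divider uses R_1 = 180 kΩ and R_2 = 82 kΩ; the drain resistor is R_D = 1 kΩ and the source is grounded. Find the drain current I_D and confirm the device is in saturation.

I_D ≈ 0.85 mA

V_G = V_DD·R_2/(R_1+R_2) = 9.9×82/262 = 3.1 V. With the source grounded, V_GS = V_G = 3.1 V.
Assume saturation: I_D = (k_n/2)(V_GS − V_t)² = (1.7/2)×(3.1 − 2.1)² = 0.85×0.998² = 0.847 mA.
V_DS = V_DD − I_D·R_D = 9.9 − 0.847×1 = 9.05 V.
Saturation requires V_DS ≥ V_GS − V_t = 0.998 V; 9.05 ≥ 0.998 ✓.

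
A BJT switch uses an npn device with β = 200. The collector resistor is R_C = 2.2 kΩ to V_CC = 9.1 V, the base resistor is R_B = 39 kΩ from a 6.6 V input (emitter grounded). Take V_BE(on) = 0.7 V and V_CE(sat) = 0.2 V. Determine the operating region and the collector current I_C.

Assume active: I_B = (6.6 − 0.7)/39 = 0.151 mA, giving I_C = β·I_B = 30.3 mA.
But then V_CE = 9.1 − 30.3×2.2 = -57.5 V < V_CE(sat) = 0.2 V — impossible in the active region.
So the transistor is saturated. With V_CE = 0.2 V, I_C = (V_CC − 0.2)/R_C = 8.9/2.2 = 4.05 mA.
Check: β·I_B = 30.3 mA > I_C = 4.05 mA, confirming saturation.

saturation; I_C ≈ 4 mA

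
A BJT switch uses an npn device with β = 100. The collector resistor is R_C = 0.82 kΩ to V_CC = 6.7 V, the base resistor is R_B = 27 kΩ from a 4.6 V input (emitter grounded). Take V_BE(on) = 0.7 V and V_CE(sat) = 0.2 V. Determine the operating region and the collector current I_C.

Assume active: I_B = (4.6 − 0.7)/27 = 0.144 mA, giving I_C = β·I_B = 14.4 mA.
But then V_CE = 6.7 − 14.4×0.82 = -5.14 V < V_CE(sat) = 0.2 V — impossible in the active region.
So the transistor is saturated. With V_CE = 0.2 V, I_C = (V_CC − 0.2)/R_C = 6.5/0.82 = 7.93 mA.
Check: β·I_B = 14.4 mA > I_C = 7.93 mA, confirming saturation.

saturation; I_C ≈ 7.9 mA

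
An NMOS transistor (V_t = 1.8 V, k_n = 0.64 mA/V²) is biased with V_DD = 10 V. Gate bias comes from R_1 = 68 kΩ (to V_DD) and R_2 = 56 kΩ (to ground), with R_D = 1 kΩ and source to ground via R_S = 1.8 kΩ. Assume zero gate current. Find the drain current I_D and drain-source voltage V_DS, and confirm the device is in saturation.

V_G = V_DD·R_2/(R_1+R_2) = 10×56/124 = 4.52 V.
Assume saturation: I_D = (k_n/2)(V_GS − V_t)² with V_GS = V_G − I_D·R_S = 4.52 − 1.8·I_D.
Substituting gives 1.04·I_D² − 4.13·I_D + 2.36 = 0, with roots I_D = 0.692 or 3.29 mA.
The root I_D = 3.29 mA gives V_GS = -1.41 V ≤ V_t, so take I_D = 0.692 mA.
Then V_GS = 3.27 V and V_DS = V_DD − I_D(R_D+R_S) = 10 − 0.692×2.8 = 8.06 V.
Saturation requires V_DS ≥ V_GS − V_t = 1.47 V; 8.06 ≥ 1.47 ✓.

I_D ≈ 0.69 mA, V_DS ≈ 8.1 V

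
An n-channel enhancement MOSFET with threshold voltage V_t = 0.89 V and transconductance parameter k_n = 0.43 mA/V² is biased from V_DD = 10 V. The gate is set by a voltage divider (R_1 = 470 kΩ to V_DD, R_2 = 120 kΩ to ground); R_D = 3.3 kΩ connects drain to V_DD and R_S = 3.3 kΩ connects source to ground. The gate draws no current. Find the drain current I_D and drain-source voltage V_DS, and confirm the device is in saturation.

I_D ≈ 0.12 mA, V_DS ≈ 9.2 V

V_G = V_DD·R_2/(R_1+R_2) = 10×120/590 = 2.03 V.
Assume saturation: I_D = (k_n/2)(V_GS − V_t)² with V_GS = V_G − I_D·R_S = 2.03 − 3.3·I_D.
Substituting gives 2.34·I_D² − 2.62·I_D + 0.281 = 0, with roots I_D = 0.12 or 1 mA.
The root I_D = 1 mA gives V_GS = -1.27 V ≤ V_t, so take I_D = 0.12 mA.
Then V_GS = 1.64 V and V_DS = V_DD − I_D(R_D+R_S) = 10 − 0.12×6.6 = 9.21 V.
Saturation requires V_DS ≥ V_GS − V_t = 0.747 V; 9.21 ≥ 0.747 ✓.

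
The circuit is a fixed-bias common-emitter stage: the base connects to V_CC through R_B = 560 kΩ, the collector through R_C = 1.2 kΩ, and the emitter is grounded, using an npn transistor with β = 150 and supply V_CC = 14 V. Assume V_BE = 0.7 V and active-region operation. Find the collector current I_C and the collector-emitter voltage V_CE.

Base loop: V_CC = I_B·R_B + V_BE, so I_B = (14 − 0.7)/560 kΩ = 0.0238 mA.
In the active region I_C = β·I_B = 150 × 0.0238 = 3.56 mA.
Collector loop: V_CE = V_CC − I_C·R_C = 14 − 3.56×1.2 = 9.73 V.
Since V_CE = 9.73 V > V_CE(sat) ≈ 0.2 V, the transistor is in the active region as assumed.

I_C ≈ 3.6 mA, V_CE ≈ 9.7 V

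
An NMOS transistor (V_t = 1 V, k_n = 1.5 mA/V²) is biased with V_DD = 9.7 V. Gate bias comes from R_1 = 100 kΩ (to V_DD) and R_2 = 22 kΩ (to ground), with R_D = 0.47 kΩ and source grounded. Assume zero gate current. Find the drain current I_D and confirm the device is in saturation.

I_D ≈ 0.42 mA

V_G = V_DD·R_2/(R_1+R_2) = 9.7×22/122 = 1.75 V. With the source grounded, V_GS = V_G = 1.75 V.
Assume saturation: I_D = (k_n/2)(V_GS − V_t)² = (1.5/2)×(1.75 − 1)² = 0.75×0.749² = 0.421 mA.
V_DS = V_DD − I_D·R_D = 9.7 − 0.421×0.47 = 9.5 V.
Saturation requires V_DS ≥ V_GS − V_t = 0.749 V; 9.5 ≥ 0.749 ✓.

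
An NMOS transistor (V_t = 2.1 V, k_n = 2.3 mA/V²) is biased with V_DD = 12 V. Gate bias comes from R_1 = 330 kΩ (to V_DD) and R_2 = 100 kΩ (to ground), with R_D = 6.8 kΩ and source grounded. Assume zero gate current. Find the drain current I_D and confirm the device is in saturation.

V_G = V_DD·R_2/(R_1+R_2) = 12×100/430 = 2.79 V. With the source grounded, V_GS = V_G = 2.79 V.
Assume saturation: I_D = (k_n/2)(V_GS − V_t)² = (2.3/2)×(2.79 − 2.1)² = 1.15×0.691² = 0.549 mA.
V_DS = V_DD − I_D·R_D = 12 − 0.549×6.8 = 8.27 V.
Saturation requires V_DS ≥ V_GS − V_t = 0.691 V; 8.27 ≥ 0.691 ✓.

I_D ≈ 0.55 mA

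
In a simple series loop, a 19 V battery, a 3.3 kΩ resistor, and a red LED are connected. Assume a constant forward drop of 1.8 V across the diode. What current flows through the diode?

I ≈ 5.2 mA

KVL around the loop: 19 = V_D + I·R = 1.8 + I × 3.3 kΩ.
So I = (19 − 1.8) / 3.3 kΩ = 17.2 / 3.3 = 5.21 mA.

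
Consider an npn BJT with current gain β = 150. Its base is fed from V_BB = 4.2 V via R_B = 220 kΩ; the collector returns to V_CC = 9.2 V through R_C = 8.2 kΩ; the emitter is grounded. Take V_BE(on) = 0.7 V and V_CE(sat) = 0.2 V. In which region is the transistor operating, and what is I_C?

Assume active: I_B = (4.2 − 0.7)/220 = 0.0159 mA, giving I_C = β·I_B = 2.39 mA.
But then V_CE = 9.2 − 2.39×8.2 = -10.4 V < V_CE(sat) = 0.2 V — impossible in the active region.
So the transistor is saturated. With V_CE = 0.2 V, I_C = (V_CC − 0.2)/R_C = 9/8.2 = 1.1 mA.
Check: β·I_B = 2.39 mA > I_C = 1.1 mA, confirming saturation.

saturation; I_C ≈ 1.1 mA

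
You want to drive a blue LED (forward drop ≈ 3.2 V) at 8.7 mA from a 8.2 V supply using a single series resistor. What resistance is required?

R ≈ 0.57 kΩ

The resistor drops V_S − V_D = 8.2 − 3.2 = 5 V at 8.7 mA.
R = 5 V / 8.7 mA = 0.575 kΩ.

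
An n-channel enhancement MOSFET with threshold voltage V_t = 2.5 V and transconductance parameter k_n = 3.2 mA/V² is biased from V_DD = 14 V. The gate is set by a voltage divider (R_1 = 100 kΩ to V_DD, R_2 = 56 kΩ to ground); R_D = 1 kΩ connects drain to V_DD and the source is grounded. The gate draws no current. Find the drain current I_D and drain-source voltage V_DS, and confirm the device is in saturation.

I_D ≈ 10 mA, V_DS ≈ 3.8 V

V_G = V_DD·R_2/(R_1+R_2) = 14×56/156 = 5.03 V. With the source grounded, V_GS = V_G = 5.03 V.
Assume saturation: I_D = (k_n/2)(V_GS − V_t)² = (3.2/2)×(5.03 − 2.5)² = 1.6×2.53² = 10.2 mA.
V_DS = V_DD − I_D·R_D = 14 − 10.2×1 = 3.79 V.
Saturation requires V_DS ≥ V_GS − V_t = 2.53 V; 3.79 ≥ 2.53 ✓.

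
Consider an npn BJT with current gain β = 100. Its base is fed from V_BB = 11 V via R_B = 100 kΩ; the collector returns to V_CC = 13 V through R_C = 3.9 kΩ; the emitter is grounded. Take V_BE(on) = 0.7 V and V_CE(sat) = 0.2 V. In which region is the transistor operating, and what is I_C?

Assume active: I_B = (11 − 0.7)/100 = 0.103 mA, giving I_C = β·I_B = 10.3 mA.
But then V_CE = 13 − 10.3×3.9 = -27.2 V < V_CE(sat) = 0.2 V — impossible in the active region.
So the transistor is saturated. With V_CE = 0.2 V, I_C = (V_CC − 0.2)/R_C = 12.8/3.9 = 3.28 mA.
Check: β·I_B = 10.3 mA > I_C = 3.28 mA, confirming saturation.

saturation; I_C ≈ 3.3 mA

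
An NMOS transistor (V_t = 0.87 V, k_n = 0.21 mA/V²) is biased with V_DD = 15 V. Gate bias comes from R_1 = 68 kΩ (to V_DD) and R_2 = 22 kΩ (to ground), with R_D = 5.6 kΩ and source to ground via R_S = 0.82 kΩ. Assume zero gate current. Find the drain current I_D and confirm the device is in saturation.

I_D ≈ 0.57 mA

V_G = V_DD·R_2/(R_1+R_2) = 15×22/90 = 3.67 V.
Assume saturation: I_D = (k_n/2)(V_GS − V_t)² with V_GS = V_G − I_D·R_S = 3.67 − 0.82·I_D.
Substituting gives 0.0706·I_D² − 1.48·I_D + 0.821 = 0, with roots I_D = 0.57 or 20.4 mA.
The root I_D = 20.4 mA gives V_GS = -13.1 V ≤ V_t, so take I_D = 0.57 mA.
Then V_GS = 3.2 V and V_DS = V_DD − I_D(R_D+R_S) = 15 − 0.57×6.42 = 11.3 V.
Saturation requires V_DS ≥ V_GS − V_t = 2.33 V; 11.3 ≥ 2.33 ✓.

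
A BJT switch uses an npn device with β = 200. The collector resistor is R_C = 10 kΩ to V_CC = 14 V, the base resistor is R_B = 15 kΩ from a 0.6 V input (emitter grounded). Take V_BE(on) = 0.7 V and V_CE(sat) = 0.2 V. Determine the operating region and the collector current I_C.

cutoff; I_C ≈ 0

V_BB = 0.6 V ≤ V_BE(on) = 0.7 V, so the base-emitter junction is not forward biased.
The transistor is in cutoff: I_B = I_C = 0.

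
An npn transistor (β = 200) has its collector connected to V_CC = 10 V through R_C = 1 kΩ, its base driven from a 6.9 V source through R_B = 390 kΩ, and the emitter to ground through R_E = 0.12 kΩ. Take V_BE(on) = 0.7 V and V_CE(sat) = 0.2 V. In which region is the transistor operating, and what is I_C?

active; I_C ≈ 3 mA

Assume active. Base-emitter loop: I_B = (V_BB − V_BE)/(R_B + (β+1)R_E) = (6.9 − 0.7)/(390 + 201×0.12) = 0.015 mA.
I_C = β·I_B = 200×0.015 = 2.99 mA.
V_CE = V_CC − I_C·R_C − I_E·R_E = 10 − 2.99×1 − 3.01×0.12 = 6.64 V > V_CE(sat), so the active-region assumption holds.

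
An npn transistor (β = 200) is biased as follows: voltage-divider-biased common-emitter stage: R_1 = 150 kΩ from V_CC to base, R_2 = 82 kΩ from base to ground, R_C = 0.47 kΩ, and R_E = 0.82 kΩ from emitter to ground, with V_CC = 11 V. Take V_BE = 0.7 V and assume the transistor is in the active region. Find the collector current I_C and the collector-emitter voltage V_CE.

Thevenize the base divider: V_Th = V_CC·R_2/(R_1+R_2) = 11×82/232 = 3.89 V, R_Th = R_1‖R_2 = 53 kΩ.
Base-emitter loop: V_Th = I_B·R_Th + V_BE + (β+1)I_B·R_E, so I_B = (3.89 − 0.7) / (53 + 201×0.82) = 0.0146 mA.
I_C = β·I_B = 200×0.0146 = 2.93 mA, and I_E = (β+1)I_B = 2.94 mA.
V_CE = V_CC − I_C·R_C − I_E·R_E = 11 − 2.93×0.47 − 2.94×0.82 = 7.21 V.
V_CE = 7.21 V > 0.2 V confirms active-region operation.

I_C ≈ 2.9 mA, V_CE ≈ 7.2 V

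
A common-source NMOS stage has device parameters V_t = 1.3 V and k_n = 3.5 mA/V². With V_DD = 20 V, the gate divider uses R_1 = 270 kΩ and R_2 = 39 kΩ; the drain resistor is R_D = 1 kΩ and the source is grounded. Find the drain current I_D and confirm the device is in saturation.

I_D ≈ 2.6 mA

V_G = V_DD·R_2/(R_1+R_2) = 20×39/309 = 2.52 V. With the source grounded, V_GS = V_G = 2.52 V.
Assume saturation: I_D = (k_n/2)(V_GS − V_t)² = (3.5/2)×(2.52 − 1.3)² = 1.75×1.22² = 2.62 mA.
V_DS = V_DD − I_D·R_D = 20 − 2.62×1 = 17.4 V.
Saturation requires V_DS ≥ V_GS − V_t = 1.22 V; 17.4 ≥ 1.22 ✓.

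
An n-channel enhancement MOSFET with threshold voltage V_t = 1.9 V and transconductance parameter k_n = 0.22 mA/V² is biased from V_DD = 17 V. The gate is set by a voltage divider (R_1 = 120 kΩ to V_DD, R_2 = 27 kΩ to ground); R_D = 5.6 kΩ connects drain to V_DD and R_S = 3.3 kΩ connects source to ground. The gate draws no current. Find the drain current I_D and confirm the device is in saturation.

V_G = V_DD·R_2/(R_1+R_2) = 17×27/147 = 3.12 V.
Assume saturation: I_D = (k_n/2)(V_GS − V_t)² with V_GS = V_G − I_D·R_S = 3.12 − 3.3·I_D.
Substituting gives 1.2·I_D² − 1.89·I_D + 0.164 = 0, with roots I_D = 0.0925 or 1.48 mA.
The root I_D = 1.48 mA gives V_GS = -1.77 V ≤ V_t, so take I_D = 0.0925 mA.
Then V_GS = 2.82 V and V_DS = V_DD − I_D(R_D+R_S) = 17 − 0.0925×8.9 = 16.2 V.
Saturation requires V_DS ≥ V_GS − V_t = 0.917 V; 16.2 ≥ 0.917 ✓.

I_D ≈ 0.093 mA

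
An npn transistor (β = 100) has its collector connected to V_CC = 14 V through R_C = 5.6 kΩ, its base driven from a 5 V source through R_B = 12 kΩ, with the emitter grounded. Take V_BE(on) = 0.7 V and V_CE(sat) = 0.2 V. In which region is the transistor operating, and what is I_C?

saturation; I_C ≈ 2.5 mA

Assume active: I_B = (5 − 0.7)/12 = 0.358 mA, giving I_C = β·I_B = 35.8 mA.
But then V_CE = 14 − 35.8×5.6 = -187 V < V_CE(sat) = 0.2 V — impossible in the active region.
So the transistor is saturated. With V_CE = 0.2 V, I_C = (V_CC − 0.2)/R_C = 13.8/5.6 = 2.46 mA.
Check: β·I_B = 35.8 mA > I_C = 2.46 mA, confirming saturation.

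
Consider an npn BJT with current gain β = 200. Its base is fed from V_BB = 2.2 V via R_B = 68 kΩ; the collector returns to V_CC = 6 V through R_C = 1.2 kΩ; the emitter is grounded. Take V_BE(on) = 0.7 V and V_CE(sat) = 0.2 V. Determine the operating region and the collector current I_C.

Assume active. Base-emitter loop: I_B = (V_BB − V_BE)/R_B = (2.2 − 0.7)/68 = 0.0221 mA.
I_C = β·I_B = 200×0.0221 = 4.41 mA.
V_CE = V_CC − I_C·R_C = 6 − 4.41×1.2 = 0.706 V > V_CE(sat), so the active-region assumption holds.

active; I_C ≈ 4.4 mA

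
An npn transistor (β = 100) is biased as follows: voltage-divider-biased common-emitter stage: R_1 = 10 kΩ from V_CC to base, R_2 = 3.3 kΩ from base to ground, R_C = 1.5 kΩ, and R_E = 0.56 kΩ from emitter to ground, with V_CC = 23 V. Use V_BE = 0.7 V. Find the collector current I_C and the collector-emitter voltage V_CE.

I_C ≈ 8.5 mA, V_CE ≈ 5.5 V

Thevenize the base divider: V_Th = V_CC·R_2/(R_1+R_2) = 23×3.3/13.3 = 5.71 V, R_Th = R_1‖R_2 = 2.48 kΩ.
Base-emitter loop: V_Th = I_B·R_Th + V_BE + (β+1)I_B·R_E, so I_B = (5.71 − 0.7) / (2.48 + 101×0.56) = 0.0848 mA.
I_C = β·I_B = 100×0.0848 = 8.48 mA, and I_E = (β+1)I_B = 8.56 mA.
V_CE = V_CC − I_C·R_C − I_E·R_E = 23 − 8.48×1.5 − 8.56×0.56 = 5.48 V.
V_CE = 5.48 V > 0.2 V confirms active-region operation.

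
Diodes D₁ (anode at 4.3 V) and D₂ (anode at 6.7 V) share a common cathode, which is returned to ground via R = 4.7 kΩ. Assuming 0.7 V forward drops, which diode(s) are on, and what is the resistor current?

Only D₂ conducts; I_R ≈ 1.3 mA

Assume both conduct. Then node N would need to be at both 4.3−0.7 = 3.6 V and 6.7−0.7 = 6 V, which is impossible.
Assume only D₂ conducts: V_N = 6.7 − 0.7 = 6 V, so I_R = 6/4.7 = 1.28 mA.
Check D₁: its anode-to-cathode voltage is 4.3 − 6 = -1.7 V < 0.7 V, so it is off. The assumption is consistent.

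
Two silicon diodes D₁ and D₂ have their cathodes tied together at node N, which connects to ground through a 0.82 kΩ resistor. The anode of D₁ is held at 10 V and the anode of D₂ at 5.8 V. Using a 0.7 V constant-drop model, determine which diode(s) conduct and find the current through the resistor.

Only D₁ conducts; I_R ≈ 11 mA

Assume both conduct. Then node N would need to be at both 10−0.7 = 9.3 V and 5.8−0.7 = 5.1 V, which is impossible.
Assume only D₁ conducts: V_N = 10 − 0.7 = 9.3 V, so I_R = 9.3/0.82 = 11.3 mA.
Check D₂: its anode-to-cathode voltage is 5.8 − 9.3 = -3.5 V < 0.7 V, so it is off. The assumption is consistent.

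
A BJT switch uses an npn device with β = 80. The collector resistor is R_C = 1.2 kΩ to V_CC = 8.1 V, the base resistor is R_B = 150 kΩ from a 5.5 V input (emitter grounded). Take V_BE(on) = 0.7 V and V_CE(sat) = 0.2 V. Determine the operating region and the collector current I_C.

active; I_C ≈ 2.6 mA

Assume active. Base-emitter loop: I_B = (V_BB − V_BE)/R_B = (5.5 − 0.7)/150 = 0.032 mA.
I_C = β·I_B = 80×0.032 = 2.56 mA.
V_CE = V_CC − I_C·R_C = 8.1 − 2.56×1.2 = 5.03 V > V_CE(sat), so the active-region assumption holds.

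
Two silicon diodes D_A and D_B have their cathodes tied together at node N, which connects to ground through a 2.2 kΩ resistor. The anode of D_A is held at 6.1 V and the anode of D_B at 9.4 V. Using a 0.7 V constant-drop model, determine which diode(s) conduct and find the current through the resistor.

Assume both conduct. Then node N would need to be at both 6.1−0.7 = 5.4 V and 9.4−0.7 = 8.7 V, which is impossible.
Assume only D_B conducts: V_N = 9.4 − 0.7 = 8.7 V, so I_R = 8.7/2.2 = 3.95 mA.
Check D_A: its anode-to-cathode voltage is 6.1 − 8.7 = -2.6 V < 0.7 V, so it is off. The assumption is consistent.

Only D_B conducts; I_R ≈ 4 mA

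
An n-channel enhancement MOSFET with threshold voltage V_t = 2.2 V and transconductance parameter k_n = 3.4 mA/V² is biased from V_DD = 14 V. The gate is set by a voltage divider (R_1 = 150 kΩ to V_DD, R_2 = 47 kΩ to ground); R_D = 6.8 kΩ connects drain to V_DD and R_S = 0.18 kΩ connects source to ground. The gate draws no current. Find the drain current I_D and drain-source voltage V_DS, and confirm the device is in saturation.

V_G = V_DD·R_2/(R_1+R_2) = 14×47/197 = 3.34 V.
Assume saturation: I_D = (k_n/2)(V_GS − V_t)² with V_GS = V_G − I_D·R_S = 3.34 − 0.18·I_D.
Substituting gives 0.0551·I_D² − 1.7·I_D + 2.21 = 0, with roots I_D = 1.36 or 29.5 mA.
The root I_D = 29.5 mA gives V_GS = -1.96 V ≤ V_t, so take I_D = 1.36 mA.
Then V_GS = 3.09 V and V_DS = V_DD − I_D(R_D+R_S) = 14 − 1.36×6.98 = 4.5 V.
Saturation requires V_DS ≥ V_GS − V_t = 0.895 V; 4.5 ≥ 0.895 ✓.

I_D ≈ 1.4 mA, V_DS ≈ 4.5 V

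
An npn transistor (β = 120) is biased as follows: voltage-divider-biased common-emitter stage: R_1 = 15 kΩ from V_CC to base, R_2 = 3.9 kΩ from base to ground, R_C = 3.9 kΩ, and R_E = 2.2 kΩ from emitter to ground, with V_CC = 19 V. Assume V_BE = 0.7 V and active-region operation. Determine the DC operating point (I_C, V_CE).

I_C ≈ 1.4 mA, V_CE ≈ 10 V

Thevenize the base divider: V_Th = V_CC·R_2/(R_1+R_2) = 19×3.9/18.9 = 3.92 V, R_Th = R_1‖R_2 = 3.1 kΩ.
Base-emitter loop: V_Th = I_B·R_Th + V_BE + (β+1)I_B·R_E, so I_B = (3.92 − 0.7) / (3.1 + 121×2.2) = 0.012 mA.
I_C = β·I_B = 120×0.012 = 1.44 mA, and I_E = (β+1)I_B = 1.45 mA.
V_CE = V_CC − I_C·R_C − I_E·R_E = 19 − 1.44×3.9 − 1.45×2.2 = 10.2 V.
V_CE = 10.2 V > 0.2 V confirms active-region operation.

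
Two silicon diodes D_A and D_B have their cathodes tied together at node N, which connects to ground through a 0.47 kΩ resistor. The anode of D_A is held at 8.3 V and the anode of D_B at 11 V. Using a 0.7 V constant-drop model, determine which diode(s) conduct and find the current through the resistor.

Only D_B conducts; I_R ≈ 22 mA

Assume both conduct. Then node N would need to be at both 8.3−0.7 = 7.6 V and 11−0.7 = 10.3 V, which is impossible.
Assume only D_B conducts: V_N = 11 − 0.7 = 10.3 V, so I_R = 10.3/0.47 = 21.9 mA.
Check D_A: its anode-to-cathode voltage is 8.3 − 10.3 = -2 V < 0.7 V, so it is off. The assumption is consistent.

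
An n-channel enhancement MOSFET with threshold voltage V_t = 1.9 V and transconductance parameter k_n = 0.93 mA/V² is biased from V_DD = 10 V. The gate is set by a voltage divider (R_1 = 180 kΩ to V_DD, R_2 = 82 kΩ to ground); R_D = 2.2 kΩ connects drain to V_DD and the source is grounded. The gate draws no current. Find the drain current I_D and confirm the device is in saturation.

V_G = V_DD·R_2/(R_1+R_2) = 10×82/262 = 3.13 V. With the source grounded, V_GS = V_G = 3.13 V.
Assume saturation: I_D = (k_n/2)(V_GS − V_t)² = (0.93/2)×(3.13 − 1.9)² = 0.465×1.23² = 0.703 mA.
V_DS = V_DD − I_D·R_D = 10 − 0.703×2.2 = 8.45 V.
Saturation requires V_DS ≥ V_GS − V_t = 1.23 V; 8.45 ≥ 1.23 ✓.

I_D ≈ 0.7 mA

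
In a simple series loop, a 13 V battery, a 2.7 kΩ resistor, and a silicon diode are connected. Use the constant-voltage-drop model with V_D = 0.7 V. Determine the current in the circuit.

I ≈ 4.6 mA

KVL around the loop: 13 = V_D + I·R = 0.7 + I × 2.7 kΩ.
So I = (13 − 0.7) / 2.7 kΩ = 12.3 / 2.7 = 4.56 mA.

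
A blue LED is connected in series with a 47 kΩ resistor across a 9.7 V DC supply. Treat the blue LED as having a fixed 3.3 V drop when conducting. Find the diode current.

KVL around the loop: 9.7 = V_D + I·R = 3.3 + I × 47 kΩ.
So I = (9.7 − 3.3) / 47 kΩ = 6.4 / 47 = 0.136 mA.

I ≈ 0.14 mA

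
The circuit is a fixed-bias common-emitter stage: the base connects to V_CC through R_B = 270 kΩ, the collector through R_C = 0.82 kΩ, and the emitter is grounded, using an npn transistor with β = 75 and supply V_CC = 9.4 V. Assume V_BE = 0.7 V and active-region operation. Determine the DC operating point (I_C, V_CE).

I_C ≈ 2.4 mA, V_CE ≈ 7.4 V

Base loop: V_CC = I_B·R_B + V_BE, so I_B = (9.4 − 0.7)/270 kΩ = 0.0322 mA.
In the active region I_C = β·I_B = 75 × 0.0322 = 2.42 mA.
Collector loop: V_CE = V_CC − I_C·R_C = 9.4 − 2.42×0.82 = 7.42 V.
Since V_CE = 7.42 V > V_CE(sat) ≈ 0.2 V, the transistor is in the active region as assumed.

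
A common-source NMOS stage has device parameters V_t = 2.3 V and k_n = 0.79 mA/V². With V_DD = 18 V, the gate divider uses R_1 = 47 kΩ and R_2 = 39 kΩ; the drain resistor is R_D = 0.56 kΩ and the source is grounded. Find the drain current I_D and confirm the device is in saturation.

V_G = V_DD·R_2/(R_1+R_2) = 18×39/86 = 8.16 V. With the source grounded, V_GS = V_G = 8.16 V.
Assume saturation: I_D = (k_n/2)(V_GS − V_t)² = (0.79/2)×(8.16 − 2.3)² = 0.395×5.86² = 13.6 mA.
V_DS = V_DD − I_D·R_D = 18 − 13.6×0.56 = 10.4 V.
Saturation requires V_DS ≥ V_GS − V_t = 5.86 V; 10.4 ≥ 5.86 ✓.

I_D ≈ 14 mA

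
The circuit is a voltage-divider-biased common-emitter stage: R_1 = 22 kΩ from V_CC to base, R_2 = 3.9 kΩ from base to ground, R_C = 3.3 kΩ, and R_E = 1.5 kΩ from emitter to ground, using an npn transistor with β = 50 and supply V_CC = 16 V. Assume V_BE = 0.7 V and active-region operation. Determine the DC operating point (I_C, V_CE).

I_C ≈ 1.1 mA, V_CE ≈ 11 V

Thevenize the base divider: V_Th = V_CC·R_2/(R_1+R_2) = 16×3.9/25.9 = 2.41 V, R_Th = R_1‖R_2 = 3.31 kΩ.
Base-emitter loop: V_Th = I_B·R_Th + V_BE + (β+1)I_B·R_E, so I_B = (2.41 − 0.7) / (3.31 + 51×1.5) = 0.0214 mA.
I_C = β·I_B = 50×0.0214 = 1.07 mA, and I_E = (β+1)I_B = 1.09 mA.
V_CE = V_CC − I_C·R_C − I_E·R_E = 16 − 1.07×3.3 − 1.09×1.5 = 10.8 V.
V_CE = 10.8 V > 0.2 V confirms active-region operation.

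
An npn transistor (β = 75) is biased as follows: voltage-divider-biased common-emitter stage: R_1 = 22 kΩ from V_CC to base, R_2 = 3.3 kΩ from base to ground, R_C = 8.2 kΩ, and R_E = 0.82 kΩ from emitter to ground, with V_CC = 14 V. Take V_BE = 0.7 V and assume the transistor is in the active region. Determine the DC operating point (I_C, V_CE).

Thevenize the base divider: V_Th = V_CC·R_2/(R_1+R_2) = 14×3.3/25.3 = 1.83 V, R_Th = R_1‖R_2 = 2.87 kΩ.
Base-emitter loop: V_Th = I_B·R_Th + V_BE + (β+1)I_B·R_E, so I_B = (1.83 − 0.7) / (2.87 + 76×0.82) = 0.0173 mA.
I_C = β·I_B = 75×0.0173 = 1.3 mA, and I_E = (β+1)I_B = 1.31 mA.
V_CE = V_CC − I_C·R_C − I_E·R_E = 14 − 1.3×8.2 − 1.31×0.82 = 2.3 V.
V_CE = 2.3 V > 0.2 V confirms active-region operation.

I_C ≈ 1.3 mA, V_CE ≈ 2.3 V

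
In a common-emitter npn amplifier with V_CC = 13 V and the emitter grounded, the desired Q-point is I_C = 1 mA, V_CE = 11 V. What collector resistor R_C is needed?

Collector loop: V_CC = I_C·R_C + V_CE.
R_C = (V_CC − V_CE)/I_C = (13 − 11)/1 = 2 kΩ.

R_C ≈ 2 kΩ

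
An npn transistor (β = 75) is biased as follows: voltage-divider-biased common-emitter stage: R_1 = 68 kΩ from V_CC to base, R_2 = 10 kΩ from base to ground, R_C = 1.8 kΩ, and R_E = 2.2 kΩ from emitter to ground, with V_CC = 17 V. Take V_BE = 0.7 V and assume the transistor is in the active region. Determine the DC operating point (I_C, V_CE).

I_C ≈ 0.63 mA, V_CE ≈ 14 V

Thevenize the base divider: V_Th = V_CC·R_2/(R_1+R_2) = 17×10/78 = 2.18 V, R_Th = R_1‖R_2 = 8.72 kΩ.
Base-emitter loop: V_Th = I_B·R_Th + V_BE + (β+1)I_B·R_E, so I_B = (2.18 − 0.7) / (8.72 + 76×2.2) = 0.00841 mA.
I_C = β·I_B = 75×0.00841 = 0.631 mA, and I_E = (β+1)I_B = 0.639 mA.
V_CE = V_CC − I_C·R_C − I_E·R_E = 17 − 0.631×1.8 − 0.639×2.2 = 14.5 V.
V_CE = 14.5 V > 0.2 V confirms active-region operation.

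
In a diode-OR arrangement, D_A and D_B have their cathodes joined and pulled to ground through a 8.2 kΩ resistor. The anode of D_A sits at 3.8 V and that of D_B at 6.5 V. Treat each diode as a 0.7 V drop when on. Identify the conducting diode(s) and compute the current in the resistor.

Assume both conduct. Then node N would need to be at both 3.8−0.7 = 3.1 V and 6.5−0.7 = 5.8 V, which is impossible.
Assume only D_B conducts: V_N = 6.5 − 0.7 = 5.8 V, so I_R = 5.8/8.2 = 0.707 mA.
Check D_A: its anode-to-cathode voltage is 3.8 − 5.8 = -2 V < 0.7 V, so it is off. The assumption is consistent.

Only D_B conducts; I_R ≈ 0.71 mA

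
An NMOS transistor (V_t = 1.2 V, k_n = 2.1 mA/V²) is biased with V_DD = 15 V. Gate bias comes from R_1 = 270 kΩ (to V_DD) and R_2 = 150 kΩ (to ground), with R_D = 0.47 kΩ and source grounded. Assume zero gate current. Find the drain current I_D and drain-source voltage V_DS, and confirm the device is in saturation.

I_D ≈ 18 mA, V_DS ≈ 6.5 V

V_G = V_DD·R_2/(R_1+R_2) = 15×150/420 = 5.36 V. With the source grounded, V_GS = V_G = 5.36 V.
Assume saturation: I_D = (k_n/2)(V_GS − V_t)² = (2.1/2)×(5.36 − 1.2)² = 1.05×4.16² = 18.1 mA.
V_DS = V_DD − I_D·R_D = 15 − 18.1×0.47 = 6.47 V.
Saturation requires V_DS ≥ V_GS − V_t = 4.16 V; 6.47 ≥ 4.16 ✓.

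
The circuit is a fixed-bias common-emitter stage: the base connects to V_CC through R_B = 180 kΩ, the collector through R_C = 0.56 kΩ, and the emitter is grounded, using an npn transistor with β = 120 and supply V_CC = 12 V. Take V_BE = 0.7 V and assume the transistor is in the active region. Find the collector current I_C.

Base loop: V_CC = I_B·R_B + V_BE, so I_B = (12 − 0.7)/180 kΩ = 0.0628 mA.
In the active region I_C = β·I_B = 120 × 0.0628 = 7.53 mA.
Collector loop: V_CE = V_CC − I_C·R_C = 12 − 7.53×0.56 = 7.78 V.
Since V_CE = 7.78 V > V_CE(sat) ≈ 0.2 V, the transistor is in the active region as assumed.

I_C ≈ 7.5 mA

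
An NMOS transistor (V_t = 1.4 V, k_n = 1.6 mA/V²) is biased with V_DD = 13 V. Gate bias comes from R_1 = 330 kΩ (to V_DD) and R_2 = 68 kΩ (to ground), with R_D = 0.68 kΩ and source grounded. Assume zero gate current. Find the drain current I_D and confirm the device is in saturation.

V_G = V_DD·R_2/(R_1+R_2) = 13×68/398 = 2.22 V. With the source grounded, V_GS = V_G = 2.22 V.
Assume saturation: I_D = (k_n/2)(V_GS − V_t)² = (1.6/2)×(2.22 − 1.4)² = 0.8×0.821² = 0.539 mA.
V_DS = V_DD − I_D·R_D = 13 − 0.539×0.68 = 12.6 V.
Saturation requires V_DS ≥ V_GS − V_t = 0.821 V; 12.6 ≥ 0.821 ✓.

I_D ≈ 0.54 mA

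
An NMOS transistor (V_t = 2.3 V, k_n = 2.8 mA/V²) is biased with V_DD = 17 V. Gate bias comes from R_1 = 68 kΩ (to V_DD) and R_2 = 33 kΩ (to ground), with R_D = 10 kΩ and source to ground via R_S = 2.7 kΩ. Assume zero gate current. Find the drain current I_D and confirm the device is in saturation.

I_D ≈ 0.91 mA

V_G = V_DD·R_2/(R_1+R_2) = 17×33/101 = 5.55 V.
Assume saturation: I_D = (k_n/2)(V_GS − V_t)² with V_GS = V_G − I_D·R_S = 5.55 − 2.7·I_D.
Substituting gives 10.2·I_D² − 25.6·I_D + 14.8 = 0, with roots I_D = 0.907 or 1.6 mA.
The root I_D = 1.6 mA gives V_GS = 1.23 V ≤ V_t, so take I_D = 0.907 mA.
Then V_GS = 3.1 V and V_DS = V_DD − I_D(R_D+R_S) = 17 − 0.907×12.7 = 5.48 V.
Saturation requires V_DS ≥ V_GS − V_t = 0.805 V; 5.48 ≥ 0.805 ✓.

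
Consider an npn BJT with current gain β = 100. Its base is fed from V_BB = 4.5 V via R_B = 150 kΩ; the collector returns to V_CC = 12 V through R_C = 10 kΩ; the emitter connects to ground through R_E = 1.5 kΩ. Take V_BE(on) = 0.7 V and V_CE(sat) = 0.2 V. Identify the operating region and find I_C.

saturation; I_C ≈ 1 mA

Assume active: I_B = (4.5 − 0.7)/(150 + 101×1.5) = 0.0126 mA, I_C = β·I_B = 1.26 mA.
Then V_CE = 12 − 1.26×10 − 1.27×1.5 = -2.51 V < 0.2 V — the active assumption fails.
Re-solve with V_CE = 0.2 V. KCL at the emitter: V_E/R_E = (V_BB−0.7−V_E)/R_B + (V_CC−0.2−V_E)/R_C, giving V_E = 1.56 V.
I_C = (V_CC − 0.2 − V_E)/R_C = (11.8 − 1.56)/10 = 1.02 mA.
Check: I_B = (3.8 − 1.56)/150 = 0.0149 mA, and β·I_B = 1.49 mA > I_C, confirming saturation.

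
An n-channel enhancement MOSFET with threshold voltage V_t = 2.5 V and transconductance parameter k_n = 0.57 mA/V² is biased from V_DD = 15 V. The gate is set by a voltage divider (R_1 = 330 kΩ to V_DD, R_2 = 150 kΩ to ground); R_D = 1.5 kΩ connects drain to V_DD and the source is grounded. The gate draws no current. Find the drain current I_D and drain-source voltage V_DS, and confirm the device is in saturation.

V_G = V_DD·R_2/(R_1+R_2) = 15×150/480 = 4.69 V. With the source grounded, V_GS = V_G = 4.69 V.
Assume saturation: I_D = (k_n/2)(V_GS − V_t)² = (0.57/2)×(4.69 − 2.5)² = 0.285×2.19² = 1.36 mA.
V_DS = V_DD − I_D·R_D = 15 − 1.36×1.5 = 13 V.
Saturation requires V_DS ≥ V_GS − V_t = 2.19 V; 13 ≥ 2.19 ✓.

I_D ≈ 1.4 mA, V_DS ≈ 13 V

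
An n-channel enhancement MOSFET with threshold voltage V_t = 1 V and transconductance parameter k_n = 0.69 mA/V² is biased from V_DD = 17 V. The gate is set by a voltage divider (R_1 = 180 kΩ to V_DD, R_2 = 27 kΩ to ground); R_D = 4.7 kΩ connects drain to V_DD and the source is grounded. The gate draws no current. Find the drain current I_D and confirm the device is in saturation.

I_D ≈ 0.51 mA

V_G = V_DD·R_2/(R_1+R_2) = 17×27/207 = 2.22 V. With the source grounded, V_GS = V_G = 2.22 V.
Assume saturation: I_D = (k_n/2)(V_GS − V_t)² = (0.69/2)×(2.22 − 1)² = 0.345×1.22² = 0.511 mA.
V_DS = V_DD − I_D·R_D = 17 − 0.511×4.7 = 14.6 V.
Saturation requires V_DS ≥ V_GS − V_t = 1.22 V; 14.6 ≥ 1.22 ✓.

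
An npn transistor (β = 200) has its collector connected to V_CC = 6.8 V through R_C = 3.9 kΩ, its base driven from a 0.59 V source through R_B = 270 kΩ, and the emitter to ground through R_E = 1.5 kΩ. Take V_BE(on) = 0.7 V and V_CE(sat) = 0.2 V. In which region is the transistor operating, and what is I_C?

V_BB = 0.59 V ≤ V_BE(on) = 0.7 V, so the base-emitter junction is not forward biased.
The transistor is in cutoff: I_B = I_C = 0.

cutoff; I_C ≈ 0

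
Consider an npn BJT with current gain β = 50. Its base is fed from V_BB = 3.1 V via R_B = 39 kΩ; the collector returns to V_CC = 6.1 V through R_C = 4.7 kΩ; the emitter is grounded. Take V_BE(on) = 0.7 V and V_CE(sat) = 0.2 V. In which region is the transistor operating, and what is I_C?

Assume active: I_B = (3.1 − 0.7)/39 = 0.0615 mA, giving I_C = β·I_B = 3.08 mA.
But then V_CE = 6.1 − 3.08×4.7 = -8.36 V < V_CE(sat) = 0.2 V — impossible in the active region.
So the transistor is saturated. With V_CE = 0.2 V, I_C = (V_CC − 0.2)/R_C = 5.9/4.7 = 1.26 mA.
Check: β·I_B = 3.08 mA > I_C = 1.26 mA, confirming saturation.

saturation; I_C ≈ 1.3 mA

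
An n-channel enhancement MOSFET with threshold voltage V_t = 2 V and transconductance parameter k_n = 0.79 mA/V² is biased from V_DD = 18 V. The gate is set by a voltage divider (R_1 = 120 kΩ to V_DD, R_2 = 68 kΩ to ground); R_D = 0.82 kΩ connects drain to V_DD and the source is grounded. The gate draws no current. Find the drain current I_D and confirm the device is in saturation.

V_G = V_DD·R_2/(R_1+R_2) = 18×68/188 = 6.51 V. With the source grounded, V_GS = V_G = 6.51 V.
Assume saturation: I_D = (k_n/2)(V_GS − V_t)² = (0.79/2)×(6.51 − 2)² = 0.395×4.51² = 8.04 mA.
V_DS = V_DD − I_D·R_D = 18 − 8.04×0.82 = 11.4 V.
Saturation requires V_DS ≥ V_GS − V_t = 4.51 V; 11.4 ≥ 4.51 ✓.

I_D ≈ 8 mA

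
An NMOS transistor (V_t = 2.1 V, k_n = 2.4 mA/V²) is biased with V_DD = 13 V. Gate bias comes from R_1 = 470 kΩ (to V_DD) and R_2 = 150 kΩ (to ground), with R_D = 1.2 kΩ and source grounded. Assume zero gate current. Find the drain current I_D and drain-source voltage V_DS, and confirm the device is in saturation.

I_D ≈ 1.3 mA, V_DS ≈ 11 V

V_G = V_DD·R_2/(R_1+R_2) = 13×150/620 = 3.15 V. With the source grounded, V_GS = V_G = 3.15 V.
Assume saturation: I_D = (k_n/2)(V_GS − V_t)² = (2.4/2)×(3.15 − 2.1)² = 1.2×1.05² = 1.31 mA.
V_DS = V_DD − I_D·R_D = 13 − 1.31×1.2 = 11.4 V.
Saturation requires V_DS ≥ V_GS − V_t = 1.05 V; 11.4 ≥ 1.05 ✓.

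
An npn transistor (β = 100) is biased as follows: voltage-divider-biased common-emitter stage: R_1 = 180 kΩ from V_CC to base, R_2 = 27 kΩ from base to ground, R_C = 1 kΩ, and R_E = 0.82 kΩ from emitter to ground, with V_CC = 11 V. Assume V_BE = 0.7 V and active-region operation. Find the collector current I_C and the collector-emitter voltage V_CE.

Thevenize the base divider: V_Th = V_CC·R_2/(R_1+R_2) = 11×27/207 = 1.43 V, R_Th = R_1‖R_2 = 23.5 kΩ.
Base-emitter loop: V_Th = I_B·R_Th + V_BE + (β+1)I_B·R_E, so I_B = (1.43 − 0.7) / (23.5 + 101×0.82) = 0.00691 mA.
I_C = β·I_B = 100×0.00691 = 0.691 mA, and I_E = (β+1)I_B = 0.698 mA.
V_CE = V_CC − I_C·R_C − I_E·R_E = 11 − 0.691×1 − 0.698×0.82 = 9.74 V.
V_CE = 9.74 V > 0.2 V confirms active-region operation.

I_C ≈ 0.69 mA, V_CE ≈ 9.7 V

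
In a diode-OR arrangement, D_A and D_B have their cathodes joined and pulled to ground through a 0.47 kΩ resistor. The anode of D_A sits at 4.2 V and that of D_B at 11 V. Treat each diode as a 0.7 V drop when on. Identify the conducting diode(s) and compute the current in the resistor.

Assume both conduct. Then node N would need to be at both 4.2−0.7 = 3.5 V and 11−0.7 = 10.3 V, which is impossible.
Assume only D_B conducts: V_N = 11 − 0.7 = 10.3 V, so I_R = 10.3/0.47 = 21.9 mA.
Check D_A: its anode-to-cathode voltage is 4.2 − 10.3 = -6.1 V < 0.7 V, so it is off. The assumption is consistent.

Only D_B conducts; I_R ≈ 22 mA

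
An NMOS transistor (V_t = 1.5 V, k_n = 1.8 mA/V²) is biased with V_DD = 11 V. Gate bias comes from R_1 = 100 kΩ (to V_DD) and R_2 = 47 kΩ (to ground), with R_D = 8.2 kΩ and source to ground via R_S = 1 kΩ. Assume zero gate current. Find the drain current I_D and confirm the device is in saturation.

V_G = V_DD·R_2/(R_1+R_2) = 11×47/147 = 3.52 V.
Assume saturation: I_D = (k_n/2)(V_GS − V_t)² with V_GS = V_G − I_D·R_S = 3.52 − 1·I_D.
Substituting gives 0.9·I_D² − 4.63·I_D + 3.66 = 0, with roots I_D = 0.976 or 4.17 mA.
The root I_D = 4.17 mA gives V_GS = -0.652 V ≤ V_t, so take I_D = 0.976 mA.
Then V_GS = 2.54 V and V_DS = V_DD − I_D(R_D+R_S) = 11 − 0.976×9.2 = 2.02 V.
Saturation requires V_DS ≥ V_GS − V_t = 1.04 V; 2.02 ≥ 1.04 ✓.

I_D ≈ 0.98 mA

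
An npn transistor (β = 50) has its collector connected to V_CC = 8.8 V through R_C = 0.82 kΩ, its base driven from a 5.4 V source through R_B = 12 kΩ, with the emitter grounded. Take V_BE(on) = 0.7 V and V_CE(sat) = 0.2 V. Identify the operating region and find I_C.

saturation; I_C ≈ 10 mA

Assume active: I_B = (5.4 − 0.7)/12 = 0.392 mA, giving I_C = β·I_B = 19.6 mA.
But then V_CE = 8.8 − 19.6×0.82 = -7.26 V < V_CE(sat) = 0.2 V — impossible in the active region.
So the transistor is saturated. With V_CE = 0.2 V, I_C = (V_CC − 0.2)/R_C = 8.6/0.82 = 10.5 mA.
Check: β·I_B = 19.6 mA > I_C = 10.5 mA, confirming saturation.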